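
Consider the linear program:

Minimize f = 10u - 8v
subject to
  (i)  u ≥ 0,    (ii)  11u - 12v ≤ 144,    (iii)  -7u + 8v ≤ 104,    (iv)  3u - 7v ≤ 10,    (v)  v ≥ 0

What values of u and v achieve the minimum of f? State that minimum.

Corner points and f = 10u - 8v:
  (0, 13) → f = -104
  (0, 0) → f = 0
  (600, 538) → f = 1696
  (888/41, 322/41) → f = 6304/41
  (10/3, 0) → f = 100/3

The optimum lies where u = 0 and -7u + 8v = 104.
Solving simultaneously gives u = 0, v = 13.

u = 0, v = 13, minimum f = -104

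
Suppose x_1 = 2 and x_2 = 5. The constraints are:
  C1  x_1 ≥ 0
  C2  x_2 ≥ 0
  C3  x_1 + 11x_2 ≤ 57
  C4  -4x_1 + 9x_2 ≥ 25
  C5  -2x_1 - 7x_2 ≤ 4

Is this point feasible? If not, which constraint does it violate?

feasible

C1: 2 ≥ 0 ✓
C2: 5 ≥ 0 ✓
C3: 57 ≤ 57 ✓
C4: 37 ≥ 25 ✓
C5: -39 ≤ 4 ✓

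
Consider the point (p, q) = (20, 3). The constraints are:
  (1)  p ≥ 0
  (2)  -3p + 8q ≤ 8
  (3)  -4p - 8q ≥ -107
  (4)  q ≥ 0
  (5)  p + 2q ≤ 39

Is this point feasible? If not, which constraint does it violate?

(1): 20 ≥ 0 ✓
(2): -36 ≤ 8 ✓
(3): -104 ≥ -107 ✓
(4): 3 ≥ 0 ✓
(5): 26 ≤ 39 ✓

feasible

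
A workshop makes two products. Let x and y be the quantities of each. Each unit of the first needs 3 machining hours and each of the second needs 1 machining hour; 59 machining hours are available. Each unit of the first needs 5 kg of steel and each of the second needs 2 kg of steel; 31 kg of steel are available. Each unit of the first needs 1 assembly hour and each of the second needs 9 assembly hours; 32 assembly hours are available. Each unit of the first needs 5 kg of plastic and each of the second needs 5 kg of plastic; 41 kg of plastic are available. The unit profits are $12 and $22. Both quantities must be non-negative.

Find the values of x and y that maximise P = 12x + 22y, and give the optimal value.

x = 5, y = 3, maximum P = 126

Extreme points and P = 12x + 22y:
  (0, 0) → P = 0
  (0, 32/9) → P = 704/9
  (31/5, 0) → P = 372/5
  (5, 3) → P = 126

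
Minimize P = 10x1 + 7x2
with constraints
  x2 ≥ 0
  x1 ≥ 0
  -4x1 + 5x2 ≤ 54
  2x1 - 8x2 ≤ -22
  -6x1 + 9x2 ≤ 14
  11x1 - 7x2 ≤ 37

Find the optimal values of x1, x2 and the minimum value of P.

Vertices and P = 10x1 + 7x2:
  (43/15, 52/15) → P = 794/15
  (225/37, 158/37) → P = 3356/37
  (431/57, 376/57) → P = 2314/19

x1 = 43/15, x2 = 52/15, minimum P = 794/15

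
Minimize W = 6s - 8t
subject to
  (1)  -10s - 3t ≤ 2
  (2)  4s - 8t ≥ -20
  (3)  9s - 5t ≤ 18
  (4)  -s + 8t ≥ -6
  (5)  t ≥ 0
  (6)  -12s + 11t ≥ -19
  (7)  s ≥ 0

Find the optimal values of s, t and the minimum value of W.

Feasible corners and W = 6s - 8t:
  (61/13, 63/13) → W = -138/13
  (0, 5/2) → W = -20
  (103/39, 15/13) → W = 86/13
  (19/12, 0) → W = 19/2
  (0, 0) → W = 0

At the optimal vertex, 4s - 8t = -20 and s = 0.
Solving simultaneously gives s = 0, t = 5/2.

s = 0, t = 5/2, minimum W = -20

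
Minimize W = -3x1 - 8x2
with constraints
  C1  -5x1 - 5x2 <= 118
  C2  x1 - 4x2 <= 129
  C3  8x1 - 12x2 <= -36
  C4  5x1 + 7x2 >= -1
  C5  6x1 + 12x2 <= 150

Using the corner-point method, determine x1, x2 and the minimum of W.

Vertices and W = -3x1 - 8x2:
  (-66/29, 43/29) → W = -146/29
  (57/7, 59/7) → W = -643/7
  (-59, 42) → W = -159

At the optimal vertex, 5x1 + 7x2 = -1 and 6x1 + 12x2 = 150.
Solving simultaneously gives x1 = -59, x2 = 42.

x1 = -59, x2 = 42, minimum W = -159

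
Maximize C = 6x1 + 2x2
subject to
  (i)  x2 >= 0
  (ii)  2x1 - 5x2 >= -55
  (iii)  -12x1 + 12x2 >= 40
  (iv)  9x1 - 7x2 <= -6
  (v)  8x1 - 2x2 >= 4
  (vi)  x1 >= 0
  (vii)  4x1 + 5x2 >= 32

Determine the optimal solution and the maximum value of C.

Feasible corners and C = 6x1 + 2x2:
  (355/31, 483/31) → C = 3096/31
  (65/18, 112/9) → C = 419/9
  (26/3, 12) → C = 76
  (16/9, 46/9) → C = 188/9

The optimum lies where 2x1 - 5x2 = -55 and 9x1 - 7x2 = -6.
Solving simultaneously gives x1 = 355/31, x2 = 483/31.

x1 = 355/31, x2 = 483/31, maximum C = 3096/31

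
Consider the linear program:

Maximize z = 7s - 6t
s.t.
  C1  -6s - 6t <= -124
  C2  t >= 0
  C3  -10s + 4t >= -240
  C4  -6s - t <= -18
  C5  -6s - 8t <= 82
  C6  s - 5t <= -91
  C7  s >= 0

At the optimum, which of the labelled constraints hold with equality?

C3 and C6

Vertices and z = 7s - 6t:
  (37/18, 335/18) → z = -1751/18
  (0, 62/3) → z = -124
  (34, 25) → z = 88
The feasible region is unbounded (it extends along (0, 1), (2, 5)), but z strictly decreases along every unbounded feasible direction, so there is no improving ray and the maximum is attained at a vertex.

The maximum is at (34, 25). Substituting into each constraint, equality holds for C3 and C6; the remaining constraints have slack.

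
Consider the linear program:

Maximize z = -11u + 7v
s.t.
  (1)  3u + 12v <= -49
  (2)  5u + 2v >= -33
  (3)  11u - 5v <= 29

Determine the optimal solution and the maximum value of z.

u = -149/27, v = -73/27, maximum z = 376/9

At the optimal vertex, 3u + 12v = -49 and 5u + 2v = -33.
Solving simultaneously gives u = -149/27, v = -73/27.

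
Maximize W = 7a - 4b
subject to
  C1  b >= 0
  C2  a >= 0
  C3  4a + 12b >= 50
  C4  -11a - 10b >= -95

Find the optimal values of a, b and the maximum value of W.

At the optimal vertex, 4a + 12b = 50 and -11a - 10b = -95.
Solving simultaneously gives a = 160/23, b = 85/46.

a = 160/23, b = 85/46, maximum W = 950/23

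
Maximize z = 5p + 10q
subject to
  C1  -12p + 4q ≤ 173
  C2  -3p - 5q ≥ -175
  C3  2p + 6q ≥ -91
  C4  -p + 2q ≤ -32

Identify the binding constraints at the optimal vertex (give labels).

C2 and C4

Vertices and z = 5p + 10q:
  (1505/8, -623/8) → z = 1295/8
  (510/11, 79/11) → z = 3340/11
  (1, -31/2) → z = -150

The maximum is at (510/11, 79/11). Substituting into each constraint, equality holds for C2 and C4; the remaining constraints have slack.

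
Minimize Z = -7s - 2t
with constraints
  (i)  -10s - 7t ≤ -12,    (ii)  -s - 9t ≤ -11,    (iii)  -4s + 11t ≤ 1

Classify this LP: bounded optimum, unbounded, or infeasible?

From the feasible point (112/47, 45/47), moving in the direction (9, -1) keeps every constraint satisfied while Z decreases without bound.

unbounded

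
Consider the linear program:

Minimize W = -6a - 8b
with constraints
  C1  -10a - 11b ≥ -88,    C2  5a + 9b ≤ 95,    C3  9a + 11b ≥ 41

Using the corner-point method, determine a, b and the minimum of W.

Extreme points and W = -6a - 8b:
  (-253/35, 102/7) → W = -366/5
  (47, -382/11) → W = -46/11
  (-26, 25) → W = -44

The optimum lies where -10a - 11b = -88 and 5a + 9b = 95.
Solving simultaneously gives a = -253/35, b = 102/7.

a = -253/35, b = 102/7, minimum W = -366/5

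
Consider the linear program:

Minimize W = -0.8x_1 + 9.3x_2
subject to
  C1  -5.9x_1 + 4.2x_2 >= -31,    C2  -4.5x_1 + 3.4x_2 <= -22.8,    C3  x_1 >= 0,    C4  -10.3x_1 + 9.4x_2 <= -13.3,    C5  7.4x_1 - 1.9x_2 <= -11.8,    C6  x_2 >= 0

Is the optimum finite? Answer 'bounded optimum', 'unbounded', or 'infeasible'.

infeasible

The boundaries -5.9x_1 + 4.2x_2 = -31 and -4.5x_1 + 3.4x_2 = -22.8 meet at (241/29, 249/58), but that point violates 7.4x_1 - 1.9x_2 ≤ -11.8. Every candidate vertex is excluded by some other constraint, so the feasible region is empty.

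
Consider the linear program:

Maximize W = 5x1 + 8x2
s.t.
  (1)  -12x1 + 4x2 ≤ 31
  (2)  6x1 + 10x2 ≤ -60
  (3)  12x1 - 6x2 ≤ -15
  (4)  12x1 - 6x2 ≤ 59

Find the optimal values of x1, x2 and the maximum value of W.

Corner points and W = 5x1 + 8x2:
  (-275/72, -89/24) → W = -3511/72
  (-21/4, -8) → W = -361/4
  (-85/26, -105/26) → W = -1265/26

At the optimal vertex, 6x1 + 10x2 = -60 and 12x1 - 6x2 = -15.
Solving simultaneously gives x1 = -85/26, x2 = -105/26.

x1 = -85/26, x2 = -105/26, maximum W = -1265/26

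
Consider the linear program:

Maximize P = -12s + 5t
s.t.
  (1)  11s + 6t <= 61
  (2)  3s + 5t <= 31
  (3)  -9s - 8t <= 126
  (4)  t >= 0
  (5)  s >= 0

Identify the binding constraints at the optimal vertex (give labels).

Corner points and P = -12s + 5t:
  (119/37, 158/37) → P = -638/37
  (61/11, 0) → P = -732/11
  (0, 31/5) → P = 31
  (0, 0) → P = 0

The maximum is at (0, 31/5). Substituting into each constraint, equality holds for (2) and (5); the remaining constraints have slack.

(2) and (5)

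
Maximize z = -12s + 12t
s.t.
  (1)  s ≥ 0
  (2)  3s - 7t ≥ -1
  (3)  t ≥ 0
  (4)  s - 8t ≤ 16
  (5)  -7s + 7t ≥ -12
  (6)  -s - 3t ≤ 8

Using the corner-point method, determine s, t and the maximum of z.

s = 0, t = 1/7, maximum z = 12/7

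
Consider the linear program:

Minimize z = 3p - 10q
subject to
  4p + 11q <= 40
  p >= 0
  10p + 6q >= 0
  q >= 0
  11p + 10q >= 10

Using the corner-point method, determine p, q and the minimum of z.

Corner points and z = 3p - 10q:
  (0, 40/11) → z = -400/11
  (10, 0) → z = 30
  (0, 1) → z = -10
  (10/11, 0) → z = 30/11

The binding constraints are 4p + 11q = 40 and p = 0.
Solving simultaneously gives p = 0, q = 40/11.

p = 0, q = 40/11, minimum z = -400/11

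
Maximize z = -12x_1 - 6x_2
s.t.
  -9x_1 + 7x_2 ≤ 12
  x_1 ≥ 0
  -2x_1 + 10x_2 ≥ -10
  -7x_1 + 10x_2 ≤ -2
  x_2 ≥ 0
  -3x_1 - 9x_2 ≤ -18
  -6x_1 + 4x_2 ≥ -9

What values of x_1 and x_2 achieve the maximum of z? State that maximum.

x_1 = 66/31, x_2 = 40/31, maximum z = -1032/31

Extreme points and z = -12x_1 - 6x_2:
  (66/31, 40/31) → z = -1032/31
  (41/16, 51/32) → z = -645/16
  (51/22, 27/22) → z = -387/11

The binding constraints are -7x_1 + 10x_2 = -2 and -3x_1 - 9x_2 = -18.
Solving simultaneously gives x_1 = 66/31, x_2 = 40/31.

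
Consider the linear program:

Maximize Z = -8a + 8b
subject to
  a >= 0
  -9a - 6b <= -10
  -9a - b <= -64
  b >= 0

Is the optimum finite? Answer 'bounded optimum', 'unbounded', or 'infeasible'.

From the feasible point (0, 64), moving in the direction (0, 1) keeps every constraint satisfied while Z increases without bound.

unbounded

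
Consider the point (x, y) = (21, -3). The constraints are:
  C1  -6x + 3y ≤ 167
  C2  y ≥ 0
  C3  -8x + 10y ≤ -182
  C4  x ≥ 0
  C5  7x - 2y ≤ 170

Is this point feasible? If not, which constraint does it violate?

Constraint C2: y = -3, which is not ≥ 0. All other constraints are satisfied.

not feasible — violates C2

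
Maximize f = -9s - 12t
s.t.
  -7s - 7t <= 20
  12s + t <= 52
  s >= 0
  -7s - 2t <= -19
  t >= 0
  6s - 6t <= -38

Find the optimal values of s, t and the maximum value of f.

Extreme points and f = -9s - 12t:
  (0, 52) → f = -624
  (137/39, 128/13) → f = -1947/13
  (0, 19/2) → f = -114
  (19/27, 190/27) → f = -817/9

The binding constraints are -7s - 2t = -19 and 6s - 6t = -38.
Solving simultaneously gives s = 19/27, t = 190/27.

s = 19/27, t = 190/27, maximum f = -817/9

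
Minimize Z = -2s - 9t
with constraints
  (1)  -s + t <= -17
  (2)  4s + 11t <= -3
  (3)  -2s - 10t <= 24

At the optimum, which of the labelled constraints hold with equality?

Extreme points and Z = -2s - 9t:
  (184/15, -71/15) → Z = 271/15
  (73/6, -29/6) → Z = 115/6
  (13, -5) → Z = 19

The minimum is at (184/15, -71/15). Substituting into each constraint, equality holds for (1) and (2); the remaining constraints have slack.

(1) and (2)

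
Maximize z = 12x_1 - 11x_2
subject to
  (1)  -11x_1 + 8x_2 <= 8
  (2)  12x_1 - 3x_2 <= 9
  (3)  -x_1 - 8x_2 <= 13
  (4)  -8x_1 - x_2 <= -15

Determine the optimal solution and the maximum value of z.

x_1 = 3/2, x_2 = 3, maximum z = -15

Extreme points and z = 12x_1 - 11x_2:
  (32/21, 65/21) → z = -331/21
  (112/75, 229/75) → z = -47/3
  (3/2, 3) → z = -15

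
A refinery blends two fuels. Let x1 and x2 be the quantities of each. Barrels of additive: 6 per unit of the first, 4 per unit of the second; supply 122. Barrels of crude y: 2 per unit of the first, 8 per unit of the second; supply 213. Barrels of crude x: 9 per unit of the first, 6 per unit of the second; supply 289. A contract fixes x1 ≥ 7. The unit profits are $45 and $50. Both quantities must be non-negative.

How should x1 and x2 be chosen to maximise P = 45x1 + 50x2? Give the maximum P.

Feasible corners and P = 45x1 + 50x2:
  (61/3, 0) → P = 915
  (7, 0) → P = 315
  (7, 20) → P = 1315

x1 = 7, x2 = 20, maximum P = 1315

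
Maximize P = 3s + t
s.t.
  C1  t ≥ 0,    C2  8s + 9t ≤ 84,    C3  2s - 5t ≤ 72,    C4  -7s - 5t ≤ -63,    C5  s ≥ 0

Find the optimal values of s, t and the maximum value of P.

s = 21/2, t = 0, maximum P = 63/2

Feasible corners and P = 3s + t:
  (21/2, 0) → P = 63/2
  (9, 0) → P = 27
  (147/23, 84/23) → P = 525/23

At the optimal vertex, t = 0 and 8s + 9t = 84.
Solving simultaneously gives s = 21/2, t = 0.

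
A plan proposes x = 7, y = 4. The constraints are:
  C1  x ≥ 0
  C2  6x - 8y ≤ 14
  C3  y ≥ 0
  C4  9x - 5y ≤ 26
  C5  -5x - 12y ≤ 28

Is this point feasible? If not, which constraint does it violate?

Constraint C4: 9x - 5y = 43, which is not ≤ 26. All other constraints are satisfied.

not feasible — violates C4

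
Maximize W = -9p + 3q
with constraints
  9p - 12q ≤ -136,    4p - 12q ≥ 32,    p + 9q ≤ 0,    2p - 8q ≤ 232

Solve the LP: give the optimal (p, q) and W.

p = -316, q = -108, maximum W = 2520

Feasible corners and W = -9p + 3q:
  (-168/5, -208/15) → W = 1304/5
  (-242/3, -295/6) → W = 1157/2
  (-316, -108) → W = 2520

The optimum lies where 4p - 12q = 32 and 2p - 8q = 232.
Solving simultaneously gives p = -316, q = -108.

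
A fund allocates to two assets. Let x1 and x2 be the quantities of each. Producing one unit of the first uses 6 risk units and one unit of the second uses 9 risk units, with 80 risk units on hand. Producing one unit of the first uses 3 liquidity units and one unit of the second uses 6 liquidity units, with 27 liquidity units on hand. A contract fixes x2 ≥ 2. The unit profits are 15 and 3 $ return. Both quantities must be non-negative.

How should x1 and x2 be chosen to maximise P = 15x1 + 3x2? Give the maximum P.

x1 = 5, x2 = 2, maximum P = 81

The binding constraints are 3x1 + 6x2 = 27 and x2 = 2.
Solving simultaneously gives x1 = 5, x2 = 2.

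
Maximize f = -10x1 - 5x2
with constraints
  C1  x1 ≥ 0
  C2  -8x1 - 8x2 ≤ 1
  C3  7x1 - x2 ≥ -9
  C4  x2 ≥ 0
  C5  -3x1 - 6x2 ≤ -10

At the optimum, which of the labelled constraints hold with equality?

C1 and C5

Feasible corners and f = -10x1 - 5x2:
  (0, 9) → f = -45
  (0, 5/3) → f = -25/3
  (10/3, 0) → f = -100/3
The feasible region is unbounded (it extends along (1, 7), (1, 0)), but f strictly decreases along every unbounded feasible direction, so there is no improving ray and the maximum is attained at a vertex.

The maximum is at (0, 5/3). Substituting into each constraint, equality holds for C1 and C5; the remaining constraints have slack.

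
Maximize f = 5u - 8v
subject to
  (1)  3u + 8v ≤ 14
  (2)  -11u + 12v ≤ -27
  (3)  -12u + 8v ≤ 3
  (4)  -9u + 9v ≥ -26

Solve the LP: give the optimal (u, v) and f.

Vertices and f = 5u - 8v:
  (96/31, 73/124) → f = 334/31
  (334/99, 16/33) → f = 1286/99
  (-9/2, -51/8) → f = 57/2
  (-235/36, -113/12) → f = 1537/36

u = -235/36, v = -113/12, maximum f = 1537/36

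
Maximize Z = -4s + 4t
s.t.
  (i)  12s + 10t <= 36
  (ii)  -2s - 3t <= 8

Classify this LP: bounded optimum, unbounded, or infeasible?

From the feasible point (47/4, -21/2), moving in the direction (-3, 2) keeps every constraint satisfied while Z increases without bound.

unbounded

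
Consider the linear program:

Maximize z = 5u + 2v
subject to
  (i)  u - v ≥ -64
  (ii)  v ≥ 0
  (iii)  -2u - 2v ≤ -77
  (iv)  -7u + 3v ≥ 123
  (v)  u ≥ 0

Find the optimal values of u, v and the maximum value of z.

u = 69/4, v = 325/4, maximum z = 995/4

Corner points and z = 5u + 2v:
  (69/4, 325/4) → z = 995/4
  (0, 64) → z = 128
  (0, 41) → z = 82

The binding constraints are u - v = -64 and -7u + 3v = 123.
Solving simultaneously gives u = 69/4, v = 325/4.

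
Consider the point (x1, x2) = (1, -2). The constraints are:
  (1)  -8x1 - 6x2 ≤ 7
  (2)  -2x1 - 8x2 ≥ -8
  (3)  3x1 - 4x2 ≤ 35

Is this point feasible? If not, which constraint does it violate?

(1): 4 ≤ 7 ✓
(2): 14 ≥ -8 ✓
(3): 11 ≤ 35 ✓

feasible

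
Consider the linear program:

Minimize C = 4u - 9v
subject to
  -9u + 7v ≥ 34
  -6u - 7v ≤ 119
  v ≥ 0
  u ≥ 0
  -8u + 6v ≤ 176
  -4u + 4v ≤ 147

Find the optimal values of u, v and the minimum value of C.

u = 893/8, v = 1187/8, minimum C = -7111/8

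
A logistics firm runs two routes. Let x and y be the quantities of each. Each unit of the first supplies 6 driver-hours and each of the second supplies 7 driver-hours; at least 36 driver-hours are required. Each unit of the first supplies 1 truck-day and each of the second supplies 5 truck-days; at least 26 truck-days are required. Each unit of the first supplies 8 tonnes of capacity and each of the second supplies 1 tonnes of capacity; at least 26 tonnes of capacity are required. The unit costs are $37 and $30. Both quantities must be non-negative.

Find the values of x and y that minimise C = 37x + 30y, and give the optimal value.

x = 8/3, y = 14/3, minimum C = 716/3

The feasible region is unbounded (it extends along (0, 1), (1, 0)), but C strictly increases along every unbounded feasible direction, so there is no improving ray and the minimum is attained at a vertex.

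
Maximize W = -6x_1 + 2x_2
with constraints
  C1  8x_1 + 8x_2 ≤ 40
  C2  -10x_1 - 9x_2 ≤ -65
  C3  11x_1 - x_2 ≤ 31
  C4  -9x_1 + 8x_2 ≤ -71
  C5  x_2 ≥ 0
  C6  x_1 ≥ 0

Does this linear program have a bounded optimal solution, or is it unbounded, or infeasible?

The boundaries x_2 = 0 and x_1 = 0 meet at (0, 0), but that point violates -10x_1 - 9x_2 ≤ -65. Every candidate vertex is excluded by some other constraint, so the feasible region is empty.

infeasible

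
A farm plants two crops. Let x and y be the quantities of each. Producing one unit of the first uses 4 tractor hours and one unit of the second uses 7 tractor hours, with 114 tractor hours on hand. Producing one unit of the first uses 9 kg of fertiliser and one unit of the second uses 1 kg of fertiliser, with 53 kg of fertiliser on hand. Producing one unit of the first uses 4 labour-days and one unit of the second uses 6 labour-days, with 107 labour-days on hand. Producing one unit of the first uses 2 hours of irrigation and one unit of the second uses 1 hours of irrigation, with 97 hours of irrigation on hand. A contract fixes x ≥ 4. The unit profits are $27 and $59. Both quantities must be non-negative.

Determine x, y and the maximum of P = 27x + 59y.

Extreme points and P = 27x + 59y:
  (53/9, 0) → P = 159
  (4, 0) → P = 108
  (257/59, 814/59) → P = 54965/59
  (4, 14) → P = 934

The optimum lies where 4x + 7y = 114 and x = 4.
Solving simultaneously gives x = 4, y = 14.

x = 4, y = 14, maximum P = 934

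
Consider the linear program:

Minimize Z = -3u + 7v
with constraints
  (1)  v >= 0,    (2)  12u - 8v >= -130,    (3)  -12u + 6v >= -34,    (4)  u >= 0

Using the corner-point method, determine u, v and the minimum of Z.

u = 17/6, v = 0, minimum Z = -17/2

Corner points and Z = -3u + 7v:
  (17/6, 0) → Z = -17/2
  (0, 0) → Z = 0
  (263/6, 82) → Z = 885/2
  (0, 65/4) → Z = 455/4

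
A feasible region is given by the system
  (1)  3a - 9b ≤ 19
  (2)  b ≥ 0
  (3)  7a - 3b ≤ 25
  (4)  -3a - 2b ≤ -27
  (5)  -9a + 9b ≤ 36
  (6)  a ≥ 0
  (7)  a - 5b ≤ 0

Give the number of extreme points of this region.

3

Pairwise boundary intersections that survive every other constraint:
  (131/23, 114/23)
  (37/4, 53/4)
  (19/5, 39/5)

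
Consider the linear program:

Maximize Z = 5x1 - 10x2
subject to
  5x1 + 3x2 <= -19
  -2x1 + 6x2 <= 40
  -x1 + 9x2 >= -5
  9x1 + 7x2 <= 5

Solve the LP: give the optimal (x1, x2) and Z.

Vertices and Z = 5x1 - 10x2:
  (-13/2, 9/2) → Z = -155/2
  (-13/4, -11/12) → Z = -85/12
  (-65/2, -25/6) → Z = -725/6

x1 = -13/4, x2 = -11/12, maximum Z = -85/12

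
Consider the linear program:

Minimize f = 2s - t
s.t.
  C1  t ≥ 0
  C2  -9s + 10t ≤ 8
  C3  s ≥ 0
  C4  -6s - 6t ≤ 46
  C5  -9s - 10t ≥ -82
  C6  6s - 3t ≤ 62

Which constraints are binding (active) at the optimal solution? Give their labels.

Vertices and f = 2s - t:
  (0, 0) → f = 0
  (82/9, 0) → f = 164/9
  (0, 4/5) → f = -4/5
  (37/9, 9/2) → f = 67/18

The minimum is at (0, 4/5). Substituting into each constraint, equality holds for C2 and C3; the remaining constraints have slack.

C2 and C3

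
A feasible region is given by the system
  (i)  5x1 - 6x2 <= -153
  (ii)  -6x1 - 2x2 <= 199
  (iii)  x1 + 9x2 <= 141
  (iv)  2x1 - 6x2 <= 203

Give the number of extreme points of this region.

3

Pairwise boundary intersections that survive every other constraint:
  (-750/23, -77/46)
  (-177/17, 286/17)
  (-2073/52, 1045/52)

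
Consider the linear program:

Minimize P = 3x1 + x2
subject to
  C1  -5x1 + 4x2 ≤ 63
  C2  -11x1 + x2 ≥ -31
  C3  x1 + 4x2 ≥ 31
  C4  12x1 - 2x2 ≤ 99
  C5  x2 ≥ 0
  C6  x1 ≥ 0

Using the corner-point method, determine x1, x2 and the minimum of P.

Feasible corners and P = 3x1 + x2:
  (187/39, 848/39) → P = 1409/39
  (0, 63/4) → P = 63/4
  (31/9, 62/9) → P = 155/9
  (0, 31/4) → P = 31/4

x1 = 0, x2 = 31/4, minimum P = 31/4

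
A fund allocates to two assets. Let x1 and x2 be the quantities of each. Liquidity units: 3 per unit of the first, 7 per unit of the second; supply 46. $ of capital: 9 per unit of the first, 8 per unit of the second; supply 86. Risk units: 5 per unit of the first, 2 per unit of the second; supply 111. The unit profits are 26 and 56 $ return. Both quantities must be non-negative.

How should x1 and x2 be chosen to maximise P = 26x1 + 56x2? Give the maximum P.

The optimum lies where 3x1 + 7x2 = 46 and 9x1 + 8x2 = 86.
Solving simultaneously gives x1 = 6, x2 = 4.

x1 = 6, x2 = 4, maximum P = 380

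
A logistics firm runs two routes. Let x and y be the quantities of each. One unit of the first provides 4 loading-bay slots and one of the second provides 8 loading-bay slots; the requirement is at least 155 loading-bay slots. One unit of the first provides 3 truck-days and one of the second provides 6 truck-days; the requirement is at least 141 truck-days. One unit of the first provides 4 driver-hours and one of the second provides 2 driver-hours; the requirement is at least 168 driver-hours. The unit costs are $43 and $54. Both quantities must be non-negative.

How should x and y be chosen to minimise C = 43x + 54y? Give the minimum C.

x = 121/3, y = 10/3, minimum C = 5743/3

Vertices and C = 43x + 54y:
  (0, 84) → C = 4536
  (47, 0) → C = 2021
  (121/3, 10/3) → C = 5743/3
The feasible region is unbounded (it extends along (0, 1), (1, 0)), but C strictly increases along every unbounded feasible direction, so there is no improving ray and the minimum is attained at a vertex.

The optimum lies where 3x + 6y = 141 and 4x + 2y = 168.
Solving simultaneously gives x = 121/3, y = 10/3.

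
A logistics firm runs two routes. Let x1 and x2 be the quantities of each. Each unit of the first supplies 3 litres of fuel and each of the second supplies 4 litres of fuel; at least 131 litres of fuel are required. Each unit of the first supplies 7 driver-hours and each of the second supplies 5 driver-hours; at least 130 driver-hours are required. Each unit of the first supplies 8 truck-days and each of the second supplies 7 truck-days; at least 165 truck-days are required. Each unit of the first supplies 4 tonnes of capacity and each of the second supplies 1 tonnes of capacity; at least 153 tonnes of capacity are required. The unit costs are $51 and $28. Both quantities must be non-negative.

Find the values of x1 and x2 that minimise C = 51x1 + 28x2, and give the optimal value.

Extreme points and C = 51x1 + 28x2:
  (0, 153) → C = 4284
  (131/3, 0) → C = 2227
  (37, 5) → C = 2027
The feasible region is unbounded (it extends along (0, 1), (1, 0)), but C strictly increases along every unbounded feasible direction, so there is no improving ray and the minimum is attained at a vertex.

x1 = 37, x2 = 5, minimum C = 2027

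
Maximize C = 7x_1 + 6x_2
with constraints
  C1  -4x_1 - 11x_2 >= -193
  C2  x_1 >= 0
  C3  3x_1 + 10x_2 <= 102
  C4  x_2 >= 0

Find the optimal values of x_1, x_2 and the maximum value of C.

The optimum lies where 3x_1 + 10x_2 = 102 and x_2 = 0.
Solving simultaneously gives x_1 = 34, x_2 = 0.

x_1 = 34, x_2 = 0, maximum C = 238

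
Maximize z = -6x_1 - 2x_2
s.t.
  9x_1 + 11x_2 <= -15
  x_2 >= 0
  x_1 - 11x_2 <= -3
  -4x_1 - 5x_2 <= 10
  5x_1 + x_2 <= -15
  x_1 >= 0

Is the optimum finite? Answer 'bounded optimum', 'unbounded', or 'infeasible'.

The boundaries 9x_1 + 11x_2 = -15 and 5x_1 + x_2 = -15 meet at (-75/23, 30/23), but that point violates x_1 ≥ 0. Every candidate vertex is excluded by some other constraint, so the feasible region is empty.

infeasible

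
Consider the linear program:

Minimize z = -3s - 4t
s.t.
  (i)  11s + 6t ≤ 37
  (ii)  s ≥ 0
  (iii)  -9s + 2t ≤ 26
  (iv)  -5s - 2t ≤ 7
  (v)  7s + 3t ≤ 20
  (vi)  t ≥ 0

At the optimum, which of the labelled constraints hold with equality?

(i) and (ii)

Vertices and z = -3s - 4t:
  (0, 37/6) → z = -74/3
  (1, 13/3) → z = -61/3
  (0, 0) → z = 0
  (20/7, 0) → z = -60/7

The minimum is at (0, 37/6). Substituting into each constraint, equality holds for (i) and (ii); the remaining constraints have slack.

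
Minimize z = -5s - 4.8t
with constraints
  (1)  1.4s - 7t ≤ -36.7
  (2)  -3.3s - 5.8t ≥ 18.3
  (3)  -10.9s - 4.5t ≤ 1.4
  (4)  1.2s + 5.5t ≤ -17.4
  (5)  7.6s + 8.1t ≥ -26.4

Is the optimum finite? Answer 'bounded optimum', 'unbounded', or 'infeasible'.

infeasible

The boundaries -3.3s - 5.8t = 18.3 and -10.9s - 4.5t = 1.4 meet at (7423/4837, -19485/4837), but that point violates 1.4s - 7t ≤ -36.7. Every candidate vertex is excluded by some other constraint, so the feasible region is empty.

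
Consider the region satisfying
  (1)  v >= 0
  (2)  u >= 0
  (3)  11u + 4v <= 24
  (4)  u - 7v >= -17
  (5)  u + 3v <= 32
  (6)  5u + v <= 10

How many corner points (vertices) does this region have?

5

The feasible vertices (each the meet of two boundaries and inside every other half-plane) are:
  (0, 0)
  (2, 0)
  (0, 17/7)
  (100/81, 211/81)
  (16/9, 10/9)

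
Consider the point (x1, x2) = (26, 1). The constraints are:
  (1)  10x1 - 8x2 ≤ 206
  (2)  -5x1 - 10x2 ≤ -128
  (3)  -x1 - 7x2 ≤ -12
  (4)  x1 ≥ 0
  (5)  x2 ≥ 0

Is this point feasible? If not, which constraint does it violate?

not feasible — violates (1)

Constraint (1): 10x1 - 8x2 = 252, which is not ≤ 206. All other constraints are satisfied.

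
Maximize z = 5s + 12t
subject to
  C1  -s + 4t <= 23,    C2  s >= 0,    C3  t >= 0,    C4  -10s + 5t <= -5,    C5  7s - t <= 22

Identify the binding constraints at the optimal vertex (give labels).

C1 and C5

Extreme points and z = 5s + 12t:
  (27/7, 47/7) → z = 699/7
  (37/9, 61/9) → z = 917/9
  (1/2, 0) → z = 5/2
  (22/7, 0) → z = 110/7

The maximum is at (37/9, 61/9). Substituting into each constraint, equality holds for C1 and C5; the remaining constraints have slack.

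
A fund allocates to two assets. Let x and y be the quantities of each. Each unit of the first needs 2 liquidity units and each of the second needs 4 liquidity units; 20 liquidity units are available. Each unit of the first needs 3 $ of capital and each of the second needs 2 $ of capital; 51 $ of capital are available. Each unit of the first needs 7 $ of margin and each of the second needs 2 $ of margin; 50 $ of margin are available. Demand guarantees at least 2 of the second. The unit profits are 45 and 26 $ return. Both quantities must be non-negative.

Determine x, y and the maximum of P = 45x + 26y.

Feasible corners and P = 45x + 26y:
  (0, 5) → P = 130
  (0, 2) → P = 52
  (6, 2) → P = 322

At the optimal vertex, 2x + 4y = 20 and y = 2.
Solving simultaneously gives x = 6, y = 2.

x = 6, y = 2, maximum P = 322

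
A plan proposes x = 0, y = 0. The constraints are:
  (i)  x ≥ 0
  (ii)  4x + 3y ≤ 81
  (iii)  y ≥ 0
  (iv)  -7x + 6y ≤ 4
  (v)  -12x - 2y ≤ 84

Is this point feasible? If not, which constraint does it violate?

feasible

(i): 0 ≥ 0 ✓
(ii): 0 ≤ 81 ✓
(iii): 0 ≥ 0 ✓
(iv): 0 ≤ 4 ✓
(v): 0 ≤ 84 ✓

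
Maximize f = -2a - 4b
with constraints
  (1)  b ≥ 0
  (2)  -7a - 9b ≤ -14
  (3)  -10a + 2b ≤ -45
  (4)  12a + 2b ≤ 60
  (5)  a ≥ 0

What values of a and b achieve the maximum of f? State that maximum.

a = 9/2, b = 0, maximum f = -9

Feasible corners and f = -2a - 4b:
  (9/2, 0) → f = -9
  (5, 0) → f = -10
  (105/22, 15/11) → f = -15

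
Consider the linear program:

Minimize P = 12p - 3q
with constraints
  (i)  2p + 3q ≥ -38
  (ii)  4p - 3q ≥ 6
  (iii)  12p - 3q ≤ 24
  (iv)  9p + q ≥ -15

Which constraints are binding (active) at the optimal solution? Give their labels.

Vertices and P = 12p - 3q:
  (9/4, 1) → P = 24
  (-39/31, -114/31) → P = -126/31
  (-7/13, -132/13) → P = 24

The minimum is at (-39/31, -114/31). Substituting into each constraint, equality holds for (ii) and (iv); the remaining constraints have slack.

(ii) and (iv)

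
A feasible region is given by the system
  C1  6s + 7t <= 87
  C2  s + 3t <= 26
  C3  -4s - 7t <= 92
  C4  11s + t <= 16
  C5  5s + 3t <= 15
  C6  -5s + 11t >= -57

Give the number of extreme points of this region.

The feasible vertices (each the meet of two boundaries and inside every other half-plane) are:
  (-458/5, 196/5)
  (-11/4, 115/12)
  (-613/79, -688/79)
  (33/28, 85/28)
  (233/126, -547/126)

5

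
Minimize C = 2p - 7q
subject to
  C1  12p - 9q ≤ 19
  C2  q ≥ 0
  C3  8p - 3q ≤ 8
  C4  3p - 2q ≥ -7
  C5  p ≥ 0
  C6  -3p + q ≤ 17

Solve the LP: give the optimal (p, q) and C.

Extreme points and C = 2p - 7q:
  (1, 0) → C = 2
  (0, 0) → C = 0
  (37/7, 80/7) → C = -486/7
  (0, 7/2) → C = -49/2

At the optimal vertex, 8p - 3q = 8 and 3p - 2q = -7.
Solving simultaneously gives p = 37/7, q = 80/7.

p = 37/7, q = 80/7, minimum C = -486/7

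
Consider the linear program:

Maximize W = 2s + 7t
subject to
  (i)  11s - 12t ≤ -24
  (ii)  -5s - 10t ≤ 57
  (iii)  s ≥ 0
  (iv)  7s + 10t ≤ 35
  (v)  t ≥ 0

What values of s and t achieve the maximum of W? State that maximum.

s = 0, t = 7/2, maximum W = 49/2

Extreme points and W = 2s + 7t:
  (0, 2) → W = 14
  (90/97, 553/194) → W = 4231/194
  (0, 7/2) → W = 49/2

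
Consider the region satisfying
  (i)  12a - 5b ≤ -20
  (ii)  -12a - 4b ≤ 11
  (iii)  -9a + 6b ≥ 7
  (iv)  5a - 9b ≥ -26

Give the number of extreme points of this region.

Pairwise boundary intersections that survive every other constraint:
  (-5/4, 1)
  (-50/83, 212/83)
  (-203/128, 257/128)

3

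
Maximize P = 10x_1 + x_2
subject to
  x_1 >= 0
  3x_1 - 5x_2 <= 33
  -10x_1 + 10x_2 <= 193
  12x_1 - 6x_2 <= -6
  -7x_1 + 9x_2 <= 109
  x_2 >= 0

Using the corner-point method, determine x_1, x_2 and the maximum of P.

x_1 = 100/11, x_2 = 211/11, maximum P = 1211/11

Extreme points and P = 10x_1 + x_2:
  (0, 1) → P = 1
  (0, 109/9) → P = 109/9
  (100/11, 211/11) → P = 1211/11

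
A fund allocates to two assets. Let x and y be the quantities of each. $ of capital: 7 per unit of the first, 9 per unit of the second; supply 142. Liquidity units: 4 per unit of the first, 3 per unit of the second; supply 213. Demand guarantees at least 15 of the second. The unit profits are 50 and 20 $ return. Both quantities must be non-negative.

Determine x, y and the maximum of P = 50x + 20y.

The optimum lies where 7x + 9y = 142 and y = 15.
Solving simultaneously gives x = 1, y = 15.

x = 1, y = 15, maximum P = 350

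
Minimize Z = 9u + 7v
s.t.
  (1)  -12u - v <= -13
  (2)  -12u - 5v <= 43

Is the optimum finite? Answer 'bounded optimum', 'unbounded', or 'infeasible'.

From the feasible point (9/4, -14), moving in the direction (5, -12) keeps every constraint satisfied while Z decreases without bound.

unbounded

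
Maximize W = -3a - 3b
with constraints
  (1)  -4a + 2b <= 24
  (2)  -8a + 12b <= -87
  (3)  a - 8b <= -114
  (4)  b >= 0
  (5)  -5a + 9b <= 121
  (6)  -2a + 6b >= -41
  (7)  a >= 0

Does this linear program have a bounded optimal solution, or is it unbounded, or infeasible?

Extreme points and W = -3a - 3b:
  (516/13, 999/52) → W = -9189/52
  (745/4, 1403/12) → W = -1819/2
  (506/5, 269/10) → W = -3843/10
The feasible region has finitely many vertices and no improving ray; the maximum is -9189/52 at (516/13, 999/52).

bounded optimum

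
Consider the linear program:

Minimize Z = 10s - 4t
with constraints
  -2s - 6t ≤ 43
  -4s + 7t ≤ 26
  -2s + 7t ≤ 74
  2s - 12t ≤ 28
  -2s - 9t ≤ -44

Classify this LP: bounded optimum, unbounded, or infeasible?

Vertices and Z = 10s - 4t:
  (24, 122/7) → Z = 1192/7
  (37/25, 114/25) → Z = -86/25
  (130/7, 16/21) → Z = 548/3
The feasible region has finitely many vertices and no improving ray; the minimum is -86/25 at (37/25, 114/25).

bounded optimum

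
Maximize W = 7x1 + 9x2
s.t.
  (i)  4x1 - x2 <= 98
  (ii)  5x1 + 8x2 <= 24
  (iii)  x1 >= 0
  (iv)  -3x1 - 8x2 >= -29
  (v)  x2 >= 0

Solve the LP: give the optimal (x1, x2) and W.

x1 = 24/5, x2 = 0, maximum W = 168/5

Extreme points and W = 7x1 + 9x2:
  (0, 3) → W = 27
  (24/5, 0) → W = 168/5
  (0, 0) → W = 0

At the optimal vertex, 5x1 + 8x2 = 24 and x2 = 0.
Solving simultaneously gives x1 = 24/5, x2 = 0.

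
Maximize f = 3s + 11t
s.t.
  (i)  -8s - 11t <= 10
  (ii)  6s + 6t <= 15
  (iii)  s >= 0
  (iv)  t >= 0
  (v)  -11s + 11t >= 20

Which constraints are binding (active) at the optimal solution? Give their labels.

(ii) and (iii)

Feasible corners and f = 3s + 11t:
  (0, 5/2) → f = 55/2
  (15/44, 95/44) → f = 545/22
  (0, 20/11) → f = 20

The maximum is at (0, 5/2). Substituting into each constraint, equality holds for (ii) and (iii); the remaining constraints have slack.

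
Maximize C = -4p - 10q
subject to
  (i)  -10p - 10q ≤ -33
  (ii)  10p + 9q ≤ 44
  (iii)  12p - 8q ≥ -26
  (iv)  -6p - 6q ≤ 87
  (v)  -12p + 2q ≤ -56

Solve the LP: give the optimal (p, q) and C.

p = 143/10, q = -11, maximum C = 264/5

Extreme points and C = -4p - 10q:
  (143/10, -11) → C = 264/5
  (313/70, -41/35) → C = -216/35
  (37/8, -1/4) → C = -16

At the optimal vertex, -10p - 10q = -33 and 10p + 9q = 44.
Solving simultaneously gives p = 143/10, q = -11.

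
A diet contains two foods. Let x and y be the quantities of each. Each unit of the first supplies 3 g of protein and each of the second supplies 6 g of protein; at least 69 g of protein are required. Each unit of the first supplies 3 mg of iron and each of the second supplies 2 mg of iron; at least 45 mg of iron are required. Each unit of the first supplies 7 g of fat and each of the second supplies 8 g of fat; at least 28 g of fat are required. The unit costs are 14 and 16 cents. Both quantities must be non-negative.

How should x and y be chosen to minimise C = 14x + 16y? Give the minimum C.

x = 11, y = 6, minimum C = 250

Vertices and C = 14x + 16y:
  (0, 45/2) → C = 360
  (23, 0) → C = 322
  (11, 6) → C = 250
The feasible region is unbounded (it extends along (0, 1), (1, 0)), but C strictly increases along every unbounded feasible direction, so there is no improving ray and the minimum is attained at a vertex.

At the optimal vertex, 3x + 6y = 69 and 3x + 2y = 45.
Solving simultaneously gives x = 11, y = 6.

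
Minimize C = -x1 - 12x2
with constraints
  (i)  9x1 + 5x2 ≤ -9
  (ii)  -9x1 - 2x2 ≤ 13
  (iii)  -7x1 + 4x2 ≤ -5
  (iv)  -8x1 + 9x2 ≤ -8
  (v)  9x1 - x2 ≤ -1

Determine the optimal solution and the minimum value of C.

x1 = -9/29, x2 = -52/29, minimum C = 633/29

Corner points and C = -x1 - 12x2:
  (-21/25, -68/25) → C = 837/25
  (-5/9, -4) → C = 437/9
  (-9/29, -52/29) → C = 633/29

The optimum lies where -7x1 + 4x2 = -5 and 9x1 - x2 = -1.
Solving simultaneously gives x1 = -9/29, x2 = -52/29.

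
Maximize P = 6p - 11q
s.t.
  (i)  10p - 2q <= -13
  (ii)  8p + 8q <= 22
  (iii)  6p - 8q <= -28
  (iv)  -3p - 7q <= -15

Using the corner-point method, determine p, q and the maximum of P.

p = -38/33, q = 29/11, maximum P = -395/11

Feasible corners and P = 6p - 11q:
  (-5/8, 27/8) → P = -327/8
  (-12/17, 101/34) → P = -1255/34
  (-38/33, 29/11) → P = -395/11
The feasible region is unbounded (it extends along (-1, 1), (-7, 3)), but P strictly decreases along every unbounded feasible direction, so there is no improving ray and the maximum is attained at a vertex.

The optimum lies where 6p - 8q = -28 and -3p - 7q = -15.
Solving simultaneously gives p = -38/33, q = 29/11.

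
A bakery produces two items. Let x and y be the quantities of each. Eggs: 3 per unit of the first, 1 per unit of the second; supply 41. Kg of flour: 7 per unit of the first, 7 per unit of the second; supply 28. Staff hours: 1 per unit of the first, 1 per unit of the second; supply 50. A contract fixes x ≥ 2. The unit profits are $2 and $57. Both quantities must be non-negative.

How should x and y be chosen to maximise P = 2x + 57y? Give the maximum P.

x = 2, y = 2, maximum P = 118

The binding constraints are 7x + 7y = 28 and x = 2.
Solving simultaneously gives x = 2, y = 2.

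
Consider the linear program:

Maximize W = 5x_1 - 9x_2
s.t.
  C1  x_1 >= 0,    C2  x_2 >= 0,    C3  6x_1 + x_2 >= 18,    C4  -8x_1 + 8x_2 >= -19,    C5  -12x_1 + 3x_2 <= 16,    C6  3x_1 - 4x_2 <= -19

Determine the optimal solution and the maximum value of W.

x_1 = 53/27, x_2 = 56/9, maximum W = -1247/27

The feasible region is unbounded (it extends along (1, 1), (1, 4)), but W strictly decreases along every unbounded feasible direction, so there is no improving ray and the maximum is attained at a vertex.

The binding constraints are 6x_1 + x_2 = 18 and 3x_1 - 4x_2 = -19.
Solving simultaneously gives x_1 = 53/27, x_2 = 56/9.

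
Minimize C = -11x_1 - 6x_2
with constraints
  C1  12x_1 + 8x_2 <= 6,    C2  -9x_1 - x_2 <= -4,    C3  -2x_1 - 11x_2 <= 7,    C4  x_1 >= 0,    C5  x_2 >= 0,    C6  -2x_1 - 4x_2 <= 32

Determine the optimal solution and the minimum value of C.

The binding constraints are 12x_1 + 8x_2 = 6 and x_2 = 0.
Solving simultaneously gives x_1 = 1/2, x_2 = 0.

x_1 = 1/2, x_2 = 0, minimum C = -11/2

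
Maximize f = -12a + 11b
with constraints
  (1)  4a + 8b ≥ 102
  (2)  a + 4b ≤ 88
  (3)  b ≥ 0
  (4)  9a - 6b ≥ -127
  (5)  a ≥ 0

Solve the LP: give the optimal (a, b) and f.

a = 10/21, b = 919/42, maximum f = 9869/42

Extreme points and f = -12a + 11b:
  (51/2, 0) → f = -306
  (0, 51/4) → f = 561/4
  (88, 0) → f = -1056
  (10/21, 919/42) → f = 9869/42
  (0, 127/6) → f = 1397/6

The binding constraints are a + 4b = 88 and 9a - 6b = -127.
Solving simultaneously gives a = 10/21, b = 919/42.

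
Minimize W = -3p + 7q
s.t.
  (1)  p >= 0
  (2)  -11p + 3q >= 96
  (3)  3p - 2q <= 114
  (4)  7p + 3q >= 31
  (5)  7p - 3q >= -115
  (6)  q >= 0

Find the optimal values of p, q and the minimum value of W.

Feasible corners and W = -3p + 7q:
  (0, 32) → W = 224
  (0, 115/3) → W = 805/3
  (19/4, 593/12) → W = 995/3

p = 0, q = 32, minimum W = 224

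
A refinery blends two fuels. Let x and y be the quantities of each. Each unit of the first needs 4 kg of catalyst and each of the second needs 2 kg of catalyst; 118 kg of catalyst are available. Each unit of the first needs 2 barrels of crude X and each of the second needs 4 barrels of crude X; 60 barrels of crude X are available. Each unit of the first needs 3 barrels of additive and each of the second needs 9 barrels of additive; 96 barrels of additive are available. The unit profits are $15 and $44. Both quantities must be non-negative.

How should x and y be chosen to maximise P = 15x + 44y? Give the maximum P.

x = 26, y = 2, maximum P = 478

Feasible corners and P = 15x + 44y:
  (0, 0) → P = 0
  (0, 32/3) → P = 1408/3
  (59/2, 0) → P = 885/2
  (88/3, 1/3) → P = 1364/3
  (26, 2) → P = 478

The binding constraints are 2x + 4y = 60 and 3x + 9y = 96.
Solving simultaneously gives x = 26, y = 2.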